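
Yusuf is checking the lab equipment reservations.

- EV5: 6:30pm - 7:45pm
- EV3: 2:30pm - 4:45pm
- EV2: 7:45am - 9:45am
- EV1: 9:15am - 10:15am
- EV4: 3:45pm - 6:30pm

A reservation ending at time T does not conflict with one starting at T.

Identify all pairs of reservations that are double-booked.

Sorted by start: EV2, EV1, EV3, EV4, EV5.
EV1 starts before EV2 ends → EV2 and EV1 overlap.
EV3 starts after EV2 ends, so nothing later overlaps EV2 either.
EV3 starts after EV1 ends, so nothing later overlaps EV1 either.
EV4 starts before EV3 ends → EV3 and EV4 overlap.
EV5 starts after EV3 ends.
EV5 starts exactly when EV4 ends (back-to-back, no overlap).

EV1 & EV2, EV3 & EV4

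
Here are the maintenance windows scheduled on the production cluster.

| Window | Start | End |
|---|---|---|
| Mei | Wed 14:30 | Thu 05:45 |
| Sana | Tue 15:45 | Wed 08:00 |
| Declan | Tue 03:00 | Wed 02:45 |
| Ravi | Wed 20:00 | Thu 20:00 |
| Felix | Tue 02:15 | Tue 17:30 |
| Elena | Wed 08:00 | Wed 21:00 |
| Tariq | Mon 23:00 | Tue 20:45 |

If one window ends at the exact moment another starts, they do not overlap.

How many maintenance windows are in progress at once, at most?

Sweep the timeline, counting +1 at each start and −1 at each end (ends before starts at a tie):
Mon 23:00 start Tariq → 1
Tue 02:15 start Felix → 2
Tue 03:00 start Declan → 3
Tue 15:45 start Sana → 4
Tue 17:30 end Felix → 3
Tue 20:45 end Tariq → 2
Wed 02:45 end Declan → 1
Wed 08:00 end Sana → 0
Wed 08:00 start Elena → 1
Wed 14:30 start Mei → 2
Wed 20:00 start Ravi → 3
Wed 21:00 end Elena → 2
Thu 05:45 end Mei → 1
Thu 20:00 end Ravi → 0
Peak is 4, at Tue 15:45 (Declan, Felix, Sana, Tariq).

4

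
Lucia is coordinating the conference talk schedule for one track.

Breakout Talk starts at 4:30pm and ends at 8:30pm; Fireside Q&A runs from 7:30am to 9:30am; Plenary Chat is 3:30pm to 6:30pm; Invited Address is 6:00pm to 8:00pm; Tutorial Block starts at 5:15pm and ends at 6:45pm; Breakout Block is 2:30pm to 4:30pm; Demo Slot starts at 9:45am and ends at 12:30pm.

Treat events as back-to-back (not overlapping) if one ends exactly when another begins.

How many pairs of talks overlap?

7

Sorted by start: Fireside Q&A, Demo Slot, Breakout Block, Plenary Chat, Breakout Talk, Tutorial Block, Invited Address.
Demo Slot starts after Fireside Q&A ends; Fireside Q&A is clear from here.
Breakout Block starts after Demo Slot ends; Demo Slot is clear from here.
Plenary Chat starts before Breakout Block ends → Breakout Block and Plenary Chat overlap.
Breakout Talk starts exactly when Breakout Block ends (back-to-back, no overlap); Breakout Block is clear from here.
Breakout Talk starts before Plenary Chat ends → Plenary Chat and Breakout Talk overlap.
Tutorial Block starts before Plenary Chat ends → Plenary Chat and Tutorial Block overlap.
Invited Address starts before Plenary Chat ends → Plenary Chat and Invited Address overlap.
Tutorial Block starts before Breakout Talk ends → Breakout Talk and Tutorial Block overlap.
Invited Address starts before Breakout Talk ends → Breakout Talk and Invited Address overlap.
Invited Address starts before Tutorial Block ends → Tutorial Block and Invited Address overlap.
Overlapping pairs: Breakout Block & Plenary Chat, Breakout Talk & Invited Address, Breakout Talk & Plenary Chat, Breakout Talk & Tutorial Block, Invited Address & Plenary Chat, Invited Address & Tutorial Block, Plenary Chat & Tutorial Block — 7 in total.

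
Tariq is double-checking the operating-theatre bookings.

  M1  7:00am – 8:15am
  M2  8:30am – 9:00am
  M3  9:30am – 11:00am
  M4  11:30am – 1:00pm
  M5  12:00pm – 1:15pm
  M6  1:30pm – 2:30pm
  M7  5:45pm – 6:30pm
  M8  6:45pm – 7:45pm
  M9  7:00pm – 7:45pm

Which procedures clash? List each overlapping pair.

Check each pair: they overlap iff neither finishes before the other starts.
Sorted by start: M1, M2, M3, M4, M5, M6, M7, M8, M9.
M2 starts after M1 ends, so M1 has no further overlaps.
M3 starts after M2 ends, so M2 has no further overlaps.
M4 starts after M3 ends, so M3 has no further overlaps.
M5 starts before M4 ends → M4 and M5 overlap.
M6 starts after M4 ends, so M4 has no further overlaps.
M6 starts after M5 ends, so M5 has no further overlaps.
M7 starts after M6 ends, so M6 has no further overlaps.
M8 starts after M7 ends, so M7 has no further overlaps.
M9 starts before M8 ends → M8 and M9 overlap.

M4 & M5, M8 & M9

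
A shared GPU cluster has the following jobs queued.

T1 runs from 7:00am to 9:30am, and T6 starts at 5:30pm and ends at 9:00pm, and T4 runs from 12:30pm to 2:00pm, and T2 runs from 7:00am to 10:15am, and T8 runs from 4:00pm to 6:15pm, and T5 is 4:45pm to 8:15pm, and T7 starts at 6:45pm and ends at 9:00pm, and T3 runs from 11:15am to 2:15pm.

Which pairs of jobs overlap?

Sorted by start: T1, T2, T3, T4, T8, T5, T6, T7.
T2 starts before T1 ends → T1 and T2 overlap.
T3 starts after T1 ends; T1 is clear from here.
T3 starts after T2 ends; T2 is clear from here.
T4 starts before T3 ends → T3 and T4 overlap.
T8 starts after T3 ends; T3 is clear from here.
T8 starts after T4 ends; T4 is clear from here.
T5 starts before T8 ends → T8 and T5 overlap.
T6 starts before T8 ends → T8 and T6 overlap.
T7 starts after T8 ends.
T6 starts before T5 ends → T5 and T6 overlap.
T7 starts before T5 ends → T5 and T7 overlap.
T7 starts before T6 ends → T6 and T7 overlap.

T1 & T2, T3 & T4, T5 & T6, T5 & T7, T5 & T8, T6 & T7, T6 & T8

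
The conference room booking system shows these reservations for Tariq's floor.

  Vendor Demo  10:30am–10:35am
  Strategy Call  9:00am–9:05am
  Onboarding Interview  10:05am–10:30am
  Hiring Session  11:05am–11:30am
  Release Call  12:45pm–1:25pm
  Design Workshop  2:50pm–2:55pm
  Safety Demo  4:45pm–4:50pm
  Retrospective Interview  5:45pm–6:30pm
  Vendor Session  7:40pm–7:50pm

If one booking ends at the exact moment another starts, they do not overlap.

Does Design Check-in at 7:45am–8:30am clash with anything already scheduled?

No — it doesn't clash with anything

Strategy Call: starts 9:00am at or after Design Check-in ends 8:30am → clear.
Onboarding Interview: starts 10:05am at or after Design Check-in ends 8:30am → clear.
Vendor Demo: starts 10:30am at or after Design Check-in ends 8:30am → clear.
Hiring Session: starts 11:05am at or after Design Check-in ends 8:30am → clear.
Release Call: starts 12:45pm at or after Design Check-in ends 8:30am → clear.
Design Workshop: starts 2:50pm at or after Design Check-in ends 8:30am → clear.
Safety Demo: starts 4:45pm at or after Design Check-in ends 8:30am → clear.
Retrospective Interview: starts 5:45pm at or after Design Check-in ends 8:30am → clear.
Vendor Session: starts 7:40pm at or after Design Check-in ends 8:30am → clear.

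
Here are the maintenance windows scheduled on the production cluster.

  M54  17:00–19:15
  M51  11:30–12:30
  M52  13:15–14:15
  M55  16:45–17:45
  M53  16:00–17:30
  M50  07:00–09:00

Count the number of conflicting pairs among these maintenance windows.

3

Sorted by start: M50, M51, M52, M53, M55, M54.
M51 starts after M50 ends, so M50 has no further overlaps.
M52 starts after M51 ends, so M51 has no further overlaps.
M53 starts after M52 ends, so M52 has no further overlaps.
M55 starts before M53 ends → M53 and M55 overlap.
M54 starts before M53 ends → M53 and M54 overlap.
M54 starts before M55 ends → M55 and M54 overlap.
Overlapping pairs: M53 & M54, M53 & M55, M54 & M55 — 3 in total.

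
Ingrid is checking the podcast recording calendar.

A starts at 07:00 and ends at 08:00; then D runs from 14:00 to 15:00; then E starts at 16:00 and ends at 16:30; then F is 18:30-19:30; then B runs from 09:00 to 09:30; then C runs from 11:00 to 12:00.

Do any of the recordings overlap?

No

Sorted by start: A, B, C, D, E, F.
B starts after A ends; A is clear from here.
C starts after B ends; B is clear from here.
D starts after C ends; C is clear from here.
E starts after D ends; D is clear from here.
F starts after E ends.
Every pair is clear; the schedule has no overlaps.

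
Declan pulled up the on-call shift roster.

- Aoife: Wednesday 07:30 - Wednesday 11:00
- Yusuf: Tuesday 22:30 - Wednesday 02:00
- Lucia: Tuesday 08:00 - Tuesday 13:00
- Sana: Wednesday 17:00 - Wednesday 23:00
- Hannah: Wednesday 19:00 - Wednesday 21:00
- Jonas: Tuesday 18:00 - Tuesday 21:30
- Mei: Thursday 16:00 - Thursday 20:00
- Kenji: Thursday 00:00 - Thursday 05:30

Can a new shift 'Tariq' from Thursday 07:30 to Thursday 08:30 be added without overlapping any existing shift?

Lucia: ends Tuesday 13:00 at or before Tariq starts Thursday 07:30 → clear.
Jonas: ends Tuesday 21:30 at or before Tariq starts Thursday 07:30 → clear.
Yusuf: ends Wednesday 02:00 at or before Tariq starts Thursday 07:30 → clear.
Aoife: ends Wednesday 11:00 at or before Tariq starts Thursday 07:30 → clear.
Sana: ends Wednesday 23:00 at or before Tariq starts Thursday 07:30 → clear.
Hannah: ends Wednesday 21:00 at or before Tariq starts Thursday 07:30 → clear.
Kenji: ends Thursday 05:30 at or before Tariq starts Thursday 07:30 → clear.
Mei: starts Thursday 16:00 at or after Tariq ends Thursday 08:30 → clear.

Yes — the slot is free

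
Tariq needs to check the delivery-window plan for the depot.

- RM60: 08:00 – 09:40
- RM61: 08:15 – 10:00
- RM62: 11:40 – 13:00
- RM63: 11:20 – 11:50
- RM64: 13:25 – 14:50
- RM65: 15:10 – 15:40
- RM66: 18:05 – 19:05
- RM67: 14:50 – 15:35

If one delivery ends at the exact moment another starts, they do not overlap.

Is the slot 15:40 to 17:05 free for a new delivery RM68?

Yes — the slot is free

RM60: ends 09:40 at or before RM68 starts 15:40 → clear.
RM61: ends 10:00 at or before RM68 starts 15:40 → clear.
RM63: ends 11:50 at or before RM68 starts 15:40 → clear.
RM62: ends 13:00 at or before RM68 starts 15:40 → clear.
RM64: ends 14:50 at or before RM68 starts 15:40 → clear.
RM67: ends 15:35 at or before RM68 starts 15:40 → clear.
RM65: ends 15:40 at or before RM68 starts 15:40 → clear.
RM66: starts 18:05 at or after RM68 ends 17:05 → clear.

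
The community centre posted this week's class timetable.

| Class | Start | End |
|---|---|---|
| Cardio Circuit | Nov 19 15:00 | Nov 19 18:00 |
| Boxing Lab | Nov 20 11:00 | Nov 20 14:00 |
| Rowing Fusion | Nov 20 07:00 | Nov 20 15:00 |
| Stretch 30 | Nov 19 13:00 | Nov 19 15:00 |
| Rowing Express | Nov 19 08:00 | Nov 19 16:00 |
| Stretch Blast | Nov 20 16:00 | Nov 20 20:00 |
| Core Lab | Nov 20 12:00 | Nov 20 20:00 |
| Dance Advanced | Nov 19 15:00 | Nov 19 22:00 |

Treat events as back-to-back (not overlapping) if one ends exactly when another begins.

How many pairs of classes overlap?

8

Sorted by start: Rowing Express, Stretch 30, Cardio Circuit, Dance Advanced, Rowing Fusion, Boxing Lab, Core Lab, Stretch Blast.
Stretch 30 starts before Rowing Express ends → Rowing Express and Stretch 30 overlap.
Cardio Circuit starts before Rowing Express ends → Rowing Express and Cardio Circuit overlap.
Dance Advanced starts before Rowing Express ends → Rowing Express and Dance Advanced overlap.
Rowing Fusion starts after Rowing Express ends — done with Rowing Express.
Cardio Circuit starts exactly when Stretch 30 ends (back-to-back, no overlap) — done with Stretch 30.
Dance Advanced starts before Cardio Circuit ends → Cardio Circuit and Dance Advanced overlap.
Rowing Fusion starts after Cardio Circuit ends — done with Cardio Circuit.
Rowing Fusion starts after Dance Advanced ends — done with Dance Advanced.
Boxing Lab starts before Rowing Fusion ends → Rowing Fusion and Boxing Lab overlap.
Core Lab starts before Rowing Fusion ends → Rowing Fusion and Core Lab overlap.
Stretch Blast starts after Rowing Fusion ends.
Core Lab starts before Boxing Lab ends → Boxing Lab and Core Lab overlap.
Stretch Blast starts after Boxing Lab ends.
Stretch Blast starts before Core Lab ends → Core Lab and Stretch Blast overlap.
Overlapping pairs: Boxing Lab & Core Lab, Boxing Lab & Rowing Fusion, Cardio Circuit & Dance Advanced, Cardio Circuit & Rowing Express, Core Lab & Rowing Fusion, Core Lab & Stretch Blast, Dance Advanced & Rowing Express, Rowing Express & Stretch 30 — 8 in total.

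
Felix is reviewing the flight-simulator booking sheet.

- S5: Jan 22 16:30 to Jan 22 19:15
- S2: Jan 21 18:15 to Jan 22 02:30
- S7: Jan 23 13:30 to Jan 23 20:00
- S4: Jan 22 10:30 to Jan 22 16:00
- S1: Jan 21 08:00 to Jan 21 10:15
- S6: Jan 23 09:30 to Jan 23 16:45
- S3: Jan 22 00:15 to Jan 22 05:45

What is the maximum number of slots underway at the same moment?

2

Sweep the timeline, counting +1 at each start and −1 at each end (ends before starts at a tie):
Jan 21 08:00 start S1 → 1
Jan 21 10:15 end S1 → 0
Jan 21 18:15 start S2 → 1
Jan 22 00:15 start S3 → 2
Jan 22 02:30 end S2 → 1
Jan 22 05:45 end S3 → 0
Jan 22 10:30 start S4 → 1
Jan 22 16:00 end S4 → 0
Jan 22 16:30 start S5 → 1
Jan 22 19:15 end S5 → 0
Jan 23 09:30 start S6 → 1
Jan 23 13:30 start S7 → 2
Jan 23 16:45 end S6 → 1
Jan 23 20:00 end S7 → 0
Peak is 2, at Jan 22 00:15 (S2, S3).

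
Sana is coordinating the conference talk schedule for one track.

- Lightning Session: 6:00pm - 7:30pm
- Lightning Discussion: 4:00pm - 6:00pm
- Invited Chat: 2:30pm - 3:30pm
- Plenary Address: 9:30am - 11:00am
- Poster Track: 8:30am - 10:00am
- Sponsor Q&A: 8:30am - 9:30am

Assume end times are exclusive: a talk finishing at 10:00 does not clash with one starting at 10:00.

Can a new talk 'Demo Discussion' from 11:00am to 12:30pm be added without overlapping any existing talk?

Yes — the slot is free

Poster Track: ends 10:00am at or before Demo Discussion starts 11:00am → clear.
Sponsor Q&A: ends 9:30am at or before Demo Discussion starts 11:00am → clear.
Plenary Address: ends 11:00am at or before Demo Discussion starts 11:00am → clear.
Invited Chat: starts 2:30pm at or after Demo Discussion ends 12:30pm → clear.
Lightning Discussion: starts 4:00pm at or after Demo Discussion ends 12:30pm → clear.
Lightning Session: starts 6:00pm at or after Demo Discussion ends 12:30pm → clear.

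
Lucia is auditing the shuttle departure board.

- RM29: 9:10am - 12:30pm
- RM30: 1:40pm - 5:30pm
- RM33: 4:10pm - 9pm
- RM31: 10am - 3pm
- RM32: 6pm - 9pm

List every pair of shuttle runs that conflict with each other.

RM29 & RM31, RM30 & RM31, RM30 & RM33, RM32 & RM33

Sorted by start: RM29, RM31, RM30, RM33, RM32.
RM31 starts before RM29 ends → RM29 and RM31 overlap.
RM30 starts after RM29 ends, so nothing later overlaps RM29 either.
RM30 starts before RM31 ends → RM31 and RM30 overlap.
RM33 starts after RM31 ends, so nothing later overlaps RM31 either.
RM33 starts before RM30 ends → RM30 and RM33 overlap.
RM32 starts after RM30 ends.
RM32 starts before RM33 ends → RM33 and RM32 overlap.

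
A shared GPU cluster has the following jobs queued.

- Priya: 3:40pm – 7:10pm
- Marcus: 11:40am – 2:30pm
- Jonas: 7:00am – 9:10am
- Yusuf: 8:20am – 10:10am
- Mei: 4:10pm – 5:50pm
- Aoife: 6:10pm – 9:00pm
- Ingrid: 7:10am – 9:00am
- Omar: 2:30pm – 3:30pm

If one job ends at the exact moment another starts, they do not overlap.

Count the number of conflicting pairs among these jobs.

Sorted by start: Jonas, Ingrid, Yusuf, Marcus, Omar, Priya, Mei, Aoife.
Ingrid starts before Jonas ends → Jonas and Ingrid overlap.
Yusuf starts before Jonas ends → Jonas and Yusuf overlap.
Marcus starts after Jonas ends, so nothing later overlaps Jonas either.
Yusuf starts before Ingrid ends → Ingrid and Yusuf overlap.
Marcus starts after Ingrid ends, so nothing later overlaps Ingrid either.
Marcus starts after Yusuf ends, so nothing later overlaps Yusuf either.
Omar starts exactly when Marcus ends (back-to-back, no overlap), so nothing later overlaps Marcus either.
Priya starts after Omar ends, so nothing later overlaps Omar either.
Mei starts before Priya ends → Priya and Mei overlap.
Aoife starts before Priya ends → Priya and Aoife overlap.
Aoife starts after Mei ends.
Overlapping pairs: Aoife & Priya, Ingrid & Jonas, Ingrid & Yusuf, Jonas & Yusuf, Mei & Priya — 5 in total.

5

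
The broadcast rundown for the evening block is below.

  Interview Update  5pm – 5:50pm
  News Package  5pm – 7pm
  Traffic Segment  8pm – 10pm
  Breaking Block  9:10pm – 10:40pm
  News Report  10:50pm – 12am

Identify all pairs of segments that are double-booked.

Sorted by start: Interview Update, News Package, Traffic Segment, Breaking Block, News Report.
News Package starts before Interview Update ends → Interview Update and News Package overlap.
Traffic Segment starts after Interview Update ends, so Interview Update has no further overlaps.
Traffic Segment starts after News Package ends, so News Package has no further overlaps.
Breaking Block starts before Traffic Segment ends → Traffic Segment and Breaking Block overlap.
News Report starts after Traffic Segment ends.
News Report starts after Breaking Block ends.

Breaking Block & Traffic Segment, Interview Update & News Package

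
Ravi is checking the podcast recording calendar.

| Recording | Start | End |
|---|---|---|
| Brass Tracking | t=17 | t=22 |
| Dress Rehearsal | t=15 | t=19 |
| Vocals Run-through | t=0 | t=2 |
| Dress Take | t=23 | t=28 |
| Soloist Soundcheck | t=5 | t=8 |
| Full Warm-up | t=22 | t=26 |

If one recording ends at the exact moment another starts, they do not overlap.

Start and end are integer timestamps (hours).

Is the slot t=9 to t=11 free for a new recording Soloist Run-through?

Vocals Run-through: ends t=2 at or before Soloist Run-through starts t=9 → clear.
Soloist Soundcheck: ends t=8 at or before Soloist Run-through starts t=9 → clear.
Dress Rehearsal: starts t=15 at or after Soloist Run-through ends t=11 → clear.
Brass Tracking: starts t=17 at or after Soloist Run-through ends t=11 → clear.
Full Warm-up: starts t=22 at or after Soloist Run-through ends t=11 → clear.
Dress Take: starts t=23 at or after Soloist Run-through ends t=11 → clear.

Yes — the slot is free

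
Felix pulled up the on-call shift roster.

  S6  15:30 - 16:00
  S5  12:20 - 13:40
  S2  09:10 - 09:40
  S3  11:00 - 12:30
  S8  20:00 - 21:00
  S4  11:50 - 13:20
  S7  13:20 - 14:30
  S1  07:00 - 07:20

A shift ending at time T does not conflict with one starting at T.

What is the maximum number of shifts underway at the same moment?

Sort all start/end points and keep a running count:
07:00 start S1 → 1
07:20 end S1 → 0
09:10 start S2 → 1
09:40 end S2 → 0
11:00 start S3 → 1
11:50 start S4 → 2
12:20 start S5 → 3
12:30 end S3 → 2
13:20 end S4 → 1
13:20 start S7 → 2
13:40 end S5 → 1
14:30 end S7 → 0
15:30 start S6 → 1
16:00 end S6 → 0
20:00 start S8 → 1
21:00 end S8 → 0
Peak is 3, at 12:20 (S3, S4, S5).

3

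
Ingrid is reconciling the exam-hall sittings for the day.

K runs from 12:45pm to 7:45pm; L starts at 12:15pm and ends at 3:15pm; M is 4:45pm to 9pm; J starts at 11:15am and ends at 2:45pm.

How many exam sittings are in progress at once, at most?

3

Sweep the timeline, counting +1 at each start and −1 at each end (ends before starts at a tie):
11:15am start J → 1
12:15pm start L → 2
12:45pm start K → 3
2:45pm end J → 2
3:15pm end L → 1
4:45pm start M → 2
7:45pm end K → 1
9pm end M → 0
Peak is 3, at 12:45pm (J, K, L).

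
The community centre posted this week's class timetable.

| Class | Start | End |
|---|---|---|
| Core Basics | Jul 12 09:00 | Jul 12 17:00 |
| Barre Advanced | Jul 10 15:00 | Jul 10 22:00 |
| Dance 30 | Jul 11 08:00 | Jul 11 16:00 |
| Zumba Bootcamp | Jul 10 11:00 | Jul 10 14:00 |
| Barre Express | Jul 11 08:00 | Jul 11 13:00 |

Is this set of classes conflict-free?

Two intervals overlap when each starts before the other ends.
Sorted by start: Zumba Bootcamp, Barre Advanced, Dance 30, Barre Express, Core Basics.
Barre Advanced starts after Zumba Bootcamp ends; Zumba Bootcamp is clear from here.
Dance 30 starts after Barre Advanced ends; Barre Advanced is clear from here.
Barre Express starts before Dance 30 ends → Dance 30 and Barre Express overlap.
That's a conflict, so the schedule is not conflict-free.

No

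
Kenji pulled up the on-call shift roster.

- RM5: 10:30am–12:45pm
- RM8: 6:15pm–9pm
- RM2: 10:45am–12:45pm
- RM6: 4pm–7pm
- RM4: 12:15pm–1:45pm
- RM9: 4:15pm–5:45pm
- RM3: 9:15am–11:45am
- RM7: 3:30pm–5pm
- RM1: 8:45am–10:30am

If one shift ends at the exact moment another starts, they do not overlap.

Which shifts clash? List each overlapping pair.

Two intervals overlap when each starts before the other ends.
Sorted by start: RM1, RM3, RM5, RM2, RM4, RM7, RM6, RM9, RM8.
RM3 starts before RM1 ends → RM1 and RM3 overlap.
RM5 starts exactly when RM1 ends (back-to-back, no overlap), so RM1 has no further overlaps.
RM5 starts before RM3 ends → RM3 and RM5 overlap.
RM2 starts before RM3 ends → RM3 and RM2 overlap.
RM4 starts after RM3 ends, so RM3 has no further overlaps.
RM2 starts before RM5 ends → RM5 and RM2 overlap.
RM4 starts before RM5 ends → RM5 and RM4 overlap.
RM7 starts after RM5 ends, so RM5 has no further overlaps.
RM4 starts before RM2 ends → RM2 and RM4 overlap.
RM7 starts after RM2 ends, so RM2 has no further overlaps.
RM7 starts after RM4 ends, so RM4 has no further overlaps.
RM6 starts before RM7 ends → RM7 and RM6 overlap.
RM9 starts before RM7 ends → RM7 and RM9 overlap.
RM8 starts after RM7 ends.
RM9 starts before RM6 ends → RM6 and RM9 overlap.
RM8 starts before RM6 ends → RM6 and RM8 overlap.
RM8 starts after RM9 ends.

RM1 & RM3, RM2 & RM3, RM2 & RM4, RM2 & RM5, RM3 & RM5, RM4 & RM5, RM6 & RM7, RM6 & RM8, RM6 & RM9, RM7 & RM9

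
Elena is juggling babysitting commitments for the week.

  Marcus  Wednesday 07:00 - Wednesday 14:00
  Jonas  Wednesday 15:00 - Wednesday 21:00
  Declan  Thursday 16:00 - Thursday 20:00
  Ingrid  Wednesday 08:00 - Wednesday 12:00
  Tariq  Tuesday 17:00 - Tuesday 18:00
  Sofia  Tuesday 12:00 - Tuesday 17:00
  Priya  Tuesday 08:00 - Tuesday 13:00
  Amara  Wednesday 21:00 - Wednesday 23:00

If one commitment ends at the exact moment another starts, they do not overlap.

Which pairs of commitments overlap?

Sorted by start: Priya, Sofia, Tariq, Marcus, Ingrid, Jonas, Amara, Declan.
Sofia starts before Priya ends → Priya and Sofia overlap.
Tariq starts after Priya ends, so nothing later overlaps Priya either.
Tariq starts exactly when Sofia ends (back-to-back, no overlap), so nothing later overlaps Sofia either.
Marcus starts after Tariq ends, so nothing later overlaps Tariq either.
Ingrid starts before Marcus ends → Marcus and Ingrid overlap.
Jonas starts after Marcus ends, so nothing later overlaps Marcus either.
Jonas starts after Ingrid ends, so nothing later overlaps Ingrid either.
Amara starts exactly when Jonas ends (back-to-back, no overlap), so nothing later overlaps Jonas either.
Declan starts after Amara ends.

Ingrid & Marcus, Priya & Sofia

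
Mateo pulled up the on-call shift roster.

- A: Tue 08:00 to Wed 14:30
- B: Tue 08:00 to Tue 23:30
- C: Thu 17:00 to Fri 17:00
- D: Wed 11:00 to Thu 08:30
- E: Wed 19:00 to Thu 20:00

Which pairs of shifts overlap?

A & B, A & D, C & E, D & E

Sorted by start: A, B, D, E, C.
B starts before A ends → A and B overlap.
D starts before A ends → A and D overlap.
E starts after A ends, so nothing later overlaps A either.
D starts after B ends, so nothing later overlaps B either.
E starts before D ends → D and E overlap.
C starts after D ends.
C starts before E ends → E and C overlap.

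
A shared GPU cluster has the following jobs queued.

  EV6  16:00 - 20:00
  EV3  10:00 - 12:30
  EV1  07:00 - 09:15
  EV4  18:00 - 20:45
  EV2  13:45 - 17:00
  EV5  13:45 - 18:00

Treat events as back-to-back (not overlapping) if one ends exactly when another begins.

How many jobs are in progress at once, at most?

3

Walk through starts and ends in time order (an end at T is processed before a start at T):
07:00 start EV1 → 1
09:15 end EV1 → 0
10:00 start EV3 → 1
12:30 end EV3 → 0
13:45 start EV2 → 1
13:45 start EV5 → 2
16:00 start EV6 → 3
17:00 end EV2 → 2
18:00 end EV5 → 1
18:00 start EV4 → 2
20:00 end EV6 → 1
20:45 end EV4 → 0
Peak is 3, at 16:00 (EV2, EV5, EV6).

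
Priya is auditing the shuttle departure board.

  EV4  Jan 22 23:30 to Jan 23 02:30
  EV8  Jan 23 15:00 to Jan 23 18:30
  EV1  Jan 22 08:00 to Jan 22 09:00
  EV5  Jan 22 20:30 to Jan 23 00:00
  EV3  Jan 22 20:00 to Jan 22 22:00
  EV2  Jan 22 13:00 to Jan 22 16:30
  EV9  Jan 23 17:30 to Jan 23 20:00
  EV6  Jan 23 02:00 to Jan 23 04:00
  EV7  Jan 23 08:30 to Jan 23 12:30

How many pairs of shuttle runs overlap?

4

Sorted by start: EV1, EV2, EV3, EV5, EV4, EV6, EV7, EV8, EV9.
EV2 starts after EV1 ends; EV1 is clear from here.
EV3 starts after EV2 ends; EV2 is clear from here.
EV5 starts before EV3 ends → EV3 and EV5 overlap.
EV4 starts after EV3 ends; EV3 is clear from here.
EV4 starts before EV5 ends → EV5 and EV4 overlap.
EV6 starts after EV5 ends; EV5 is clear from here.
EV6 starts before EV4 ends → EV4 and EV6 overlap.
EV7 starts after EV4 ends; EV4 is clear from here.
EV7 starts after EV6 ends; EV6 is clear from here.
EV8 starts after EV7 ends; EV7 is clear from here.
EV9 starts before EV8 ends → EV8 and EV9 overlap.
Overlapping pairs: EV3 & EV5, EV4 & EV5, EV4 & EV6, EV8 & EV9 — 4 in total.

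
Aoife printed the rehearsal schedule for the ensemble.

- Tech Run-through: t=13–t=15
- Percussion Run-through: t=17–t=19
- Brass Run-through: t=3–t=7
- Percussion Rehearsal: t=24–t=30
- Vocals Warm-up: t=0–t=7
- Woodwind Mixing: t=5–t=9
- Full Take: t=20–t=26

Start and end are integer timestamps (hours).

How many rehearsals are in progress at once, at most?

3

Walk through starts and ends in time order (an end at T is processed before a start at T):
t=0 start Vocals Warm-up → 1
t=3 start Brass Run-through → 2
t=5 start Woodwind Mixing → 3
t=7 end Brass Run-through → 2
t=7 end Vocals Warm-up → 1
t=9 end Woodwind Mixing → 0
t=13 start Tech Run-through → 1
t=15 end Tech Run-through → 0
t=17 start Percussion Run-through → 1
t=19 end Percussion Run-through → 0
t=20 start Full Take → 1
t=24 start Percussion Rehearsal → 2
t=26 end Full Take → 1
t=30 end Percussion Rehearsal → 0
Peak is 3, at t=5 (Brass Run-through, Vocals Warm-up, Woodwind Mixing).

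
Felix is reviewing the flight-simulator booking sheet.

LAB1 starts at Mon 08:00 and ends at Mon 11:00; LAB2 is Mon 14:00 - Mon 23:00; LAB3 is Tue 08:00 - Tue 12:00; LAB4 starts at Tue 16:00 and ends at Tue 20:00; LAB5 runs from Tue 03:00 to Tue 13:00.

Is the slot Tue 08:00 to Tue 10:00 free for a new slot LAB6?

No — it overlaps LAB3, LAB5

LAB1: ends Mon 11:00 at or before LAB6 starts Tue 08:00 → clear.
LAB2: ends Mon 23:00 at or before LAB6 starts Tue 08:00 → clear.
LAB5: starts Tue 03:00 before LAB6 ends Tue 10:00, and ends Tue 13:00 after LAB6 starts Tue 08:00 → overlap.
LAB3: starts Tue 08:00 before LAB6 ends Tue 10:00, and ends Tue 12:00 after LAB6 starts Tue 08:00 → overlap.
LAB4: starts Tue 16:00 at or after LAB6 ends Tue 10:00 → clear.
LAB6 overlaps LAB3, LAB5.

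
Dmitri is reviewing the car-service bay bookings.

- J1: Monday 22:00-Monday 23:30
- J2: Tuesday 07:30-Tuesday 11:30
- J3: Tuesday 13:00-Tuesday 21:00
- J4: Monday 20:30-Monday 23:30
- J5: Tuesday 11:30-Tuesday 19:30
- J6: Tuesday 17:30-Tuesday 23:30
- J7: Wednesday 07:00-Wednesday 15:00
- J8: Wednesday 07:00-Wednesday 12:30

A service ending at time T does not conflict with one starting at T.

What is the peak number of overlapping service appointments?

3

Sort all start/end points and keep a running count:
Monday 20:30 start J4 → 1
Monday 22:00 start J1 → 2
Monday 23:30 end J1 → 1
Monday 23:30 end J4 → 0
Tuesday 07:30 start J2 → 1
Tuesday 11:30 end J2 → 0
Tuesday 11:30 start J5 → 1
Tuesday 13:00 start J3 → 2
Tuesday 17:30 start J6 → 3
Tuesday 19:30 end J5 → 2
Tuesday 21:00 end J3 → 1
Tuesday 23:30 end J6 → 0
Wednesday 07:00 start J7 → 1
Wednesday 07:00 start J8 → 2
Wednesday 12:30 end J8 → 1
Wednesday 15:00 end J7 → 0
Peak is 3, at Tuesday 17:30 (J3, J5, J6).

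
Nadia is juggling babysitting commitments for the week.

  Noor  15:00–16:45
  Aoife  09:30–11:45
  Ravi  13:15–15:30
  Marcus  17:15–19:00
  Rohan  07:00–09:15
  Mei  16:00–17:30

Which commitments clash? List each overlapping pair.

Marcus & Mei, Mei & Noor, Noor & Ravi

Sorted by start: Rohan, Aoife, Ravi, Noor, Mei, Marcus.
Aoife starts after Rohan ends, so nothing later overlaps Rohan either.
Ravi starts after Aoife ends, so nothing later overlaps Aoife either.
Noor starts before Ravi ends → Ravi and Noor overlap.
Mei starts after Ravi ends, so nothing later overlaps Ravi either.
Mei starts before Noor ends → Noor and Mei overlap.
Marcus starts after Noor ends.
Marcus starts before Mei ends → Mei and Marcus overlap.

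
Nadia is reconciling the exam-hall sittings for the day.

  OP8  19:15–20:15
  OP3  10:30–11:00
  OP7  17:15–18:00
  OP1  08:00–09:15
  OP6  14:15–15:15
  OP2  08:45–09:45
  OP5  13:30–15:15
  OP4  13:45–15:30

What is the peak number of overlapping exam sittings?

3

Sweep the timeline, counting +1 at each start and −1 at each end (ends before starts at a tie):
08:00 start OP1 → 1
08:45 start OP2 → 2
09:15 end OP1 → 1
09:45 end OP2 → 0
10:30 start OP3 → 1
11:00 end OP3 → 0
13:30 start OP5 → 1
13:45 start OP4 → 2
14:15 start OP6 → 3
15:15 end OP5 → 2
15:15 end OP6 → 1
15:30 end OP4 → 0
17:15 start OP7 → 1
18:00 end OP7 → 0
19:15 start OP8 → 1
20:15 end OP8 → 0
Peak is 3, at 14:15 (OP4, OP5, OP6).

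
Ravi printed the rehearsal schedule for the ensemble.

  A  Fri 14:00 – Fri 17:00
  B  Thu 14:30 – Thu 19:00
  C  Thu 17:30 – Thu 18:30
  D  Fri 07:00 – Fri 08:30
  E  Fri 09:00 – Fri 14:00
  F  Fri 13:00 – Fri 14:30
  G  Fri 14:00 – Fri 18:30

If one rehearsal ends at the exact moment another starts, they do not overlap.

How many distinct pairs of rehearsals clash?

5

Sorted by start: B, C, D, E, F, A, G.
C starts before B ends → B and C overlap.
D starts after B ends, so B has no further overlaps.
D starts after C ends, so C has no further overlaps.
E starts after D ends, so D has no further overlaps.
F starts before E ends → E and F overlap.
A starts exactly when E ends (back-to-back, no overlap), so E has no further overlaps.
A starts before F ends → F and A overlap.
G starts before F ends → F and G overlap.
G starts before A ends → A and G overlap.
Overlapping pairs: A & F, A & G, B & C, E & F, F & G — 5 in total.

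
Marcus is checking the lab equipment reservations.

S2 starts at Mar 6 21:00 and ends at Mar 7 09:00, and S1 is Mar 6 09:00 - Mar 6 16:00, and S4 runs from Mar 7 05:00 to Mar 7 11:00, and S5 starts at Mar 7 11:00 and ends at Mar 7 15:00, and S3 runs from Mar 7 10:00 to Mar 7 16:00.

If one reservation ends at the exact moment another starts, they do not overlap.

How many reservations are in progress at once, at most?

Sweep the timeline, counting +1 at each start and −1 at each end (ends before starts at a tie):
Mar 6 09:00 start S1 → 1
Mar 6 16:00 end S1 → 0
Mar 6 21:00 start S2 → 1
Mar 7 05:00 start S4 → 2
Mar 7 09:00 end S2 → 1
Mar 7 10:00 start S3 → 2
Mar 7 11:00 end S4 → 1
Mar 7 11:00 start S5 → 2
Mar 7 15:00 end S5 → 1
Mar 7 16:00 end S3 → 0
Peak is 2, at Mar 7 05:00 (S2, S4).

2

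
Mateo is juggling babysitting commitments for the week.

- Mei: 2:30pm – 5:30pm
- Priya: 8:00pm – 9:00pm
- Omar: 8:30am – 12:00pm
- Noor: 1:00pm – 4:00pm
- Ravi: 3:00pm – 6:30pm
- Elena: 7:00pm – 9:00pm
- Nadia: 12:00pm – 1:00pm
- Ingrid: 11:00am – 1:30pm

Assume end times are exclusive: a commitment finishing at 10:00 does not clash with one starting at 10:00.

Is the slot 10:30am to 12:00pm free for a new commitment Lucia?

No — it overlaps Ingrid, Omar

Omar: starts 8:30am before Lucia ends 12:00pm, and ends 12:00pm after Lucia starts 10:30am → overlap.
Ingrid: starts 11:00am before Lucia ends 12:00pm, and ends 1:30pm after Lucia starts 10:30am → overlap.
Nadia: starts 12:00pm at or after Lucia ends 12:00pm → clear.
Noor: starts 1:00pm at or after Lucia ends 12:00pm → clear.
Mei: starts 2:30pm at or after Lucia ends 12:00pm → clear.
Ravi: starts 3:00pm at or after Lucia ends 12:00pm → clear.
Elena: starts 7:00pm at or after Lucia ends 12:00pm → clear.
Priya: starts 8:00pm at or after Lucia ends 12:00pm → clear.
Lucia overlaps Omar, Ingrid.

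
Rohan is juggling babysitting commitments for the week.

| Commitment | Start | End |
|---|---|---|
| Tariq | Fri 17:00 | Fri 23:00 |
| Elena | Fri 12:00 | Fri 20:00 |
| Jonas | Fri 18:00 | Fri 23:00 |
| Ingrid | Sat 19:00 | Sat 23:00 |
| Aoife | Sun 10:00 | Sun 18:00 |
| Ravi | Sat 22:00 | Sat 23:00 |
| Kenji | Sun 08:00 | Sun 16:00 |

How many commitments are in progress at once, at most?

3

Walk through starts and ends in time order (an end at T is processed before a start at T):
Fri 12:00 start Elena → 1
Fri 17:00 start Tariq → 2
Fri 18:00 start Jonas → 3
Fri 20:00 end Elena → 2
Fri 23:00 end Jonas → 1
Fri 23:00 end Tariq → 0
Sat 19:00 start Ingrid → 1
Sat 22:00 start Ravi → 2
Sat 23:00 end Ingrid → 1
Sat 23:00 end Ravi → 0
Sun 08:00 start Kenji → 1
Sun 10:00 start Aoife → 2
Sun 16:00 end Kenji → 1
Sun 18:00 end Aoife → 0
Peak is 3, at Fri 18:00 (Elena, Jonas, Tariq).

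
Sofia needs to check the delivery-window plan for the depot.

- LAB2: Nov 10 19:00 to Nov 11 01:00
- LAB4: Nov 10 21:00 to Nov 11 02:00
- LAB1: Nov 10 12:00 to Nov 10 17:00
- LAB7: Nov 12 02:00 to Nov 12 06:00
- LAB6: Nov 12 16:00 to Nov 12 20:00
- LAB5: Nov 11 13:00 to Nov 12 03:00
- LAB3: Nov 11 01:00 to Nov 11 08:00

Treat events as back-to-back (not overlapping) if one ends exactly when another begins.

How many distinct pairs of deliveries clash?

Sorted by start: LAB1, LAB2, LAB4, LAB3, LAB5, LAB7, LAB6.
LAB2 starts after LAB1 ends — done with LAB1.
LAB4 starts before LAB2 ends → LAB2 and LAB4 overlap.
LAB3 starts exactly when LAB2 ends (back-to-back, no overlap) — done with LAB2.
LAB3 starts before LAB4 ends → LAB4 and LAB3 overlap.
LAB5 starts after LAB4 ends — done with LAB4.
LAB5 starts after LAB3 ends — done with LAB3.
LAB7 starts before LAB5 ends → LAB5 and LAB7 overlap.
LAB6 starts after LAB5 ends.
LAB6 starts after LAB7 ends.
Overlapping pairs: LAB2 & LAB4, LAB3 & LAB4, LAB5 & LAB7 — 3 in total.

3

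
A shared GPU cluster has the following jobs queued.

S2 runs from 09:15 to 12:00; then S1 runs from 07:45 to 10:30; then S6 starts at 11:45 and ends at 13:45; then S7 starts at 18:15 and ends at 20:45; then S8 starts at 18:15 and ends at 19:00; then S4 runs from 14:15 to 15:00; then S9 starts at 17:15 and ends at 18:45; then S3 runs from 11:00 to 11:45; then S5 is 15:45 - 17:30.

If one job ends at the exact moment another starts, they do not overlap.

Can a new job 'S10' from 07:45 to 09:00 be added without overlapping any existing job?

No — it overlaps S1

S1: starts 07:45 before S10 ends 09:00, and ends 10:30 after S10 starts 07:45 → overlap.
S2: starts 09:15 at or after S10 ends 09:00 → clear.
S3: starts 11:00 at or after S10 ends 09:00 → clear.
S6: starts 11:45 at or after S10 ends 09:00 → clear.
S4: starts 14:15 at or after S10 ends 09:00 → clear.
S5: starts 15:45 at or after S10 ends 09:00 → clear.
S9: starts 17:15 at or after S10 ends 09:00 → clear.
S7: starts 18:15 at or after S10 ends 09:00 → clear.
S8: starts 18:15 at or after S10 ends 09:00 → clear.
S10 overlaps S1.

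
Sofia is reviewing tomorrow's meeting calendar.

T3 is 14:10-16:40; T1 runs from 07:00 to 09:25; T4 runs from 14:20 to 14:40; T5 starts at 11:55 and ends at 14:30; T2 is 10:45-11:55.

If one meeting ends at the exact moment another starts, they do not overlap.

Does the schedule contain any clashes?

Yes

Sorted by start: T1, T2, T5, T3, T4.
T2 starts after T1 ends — done with T1.
T5 starts exactly when T2 ends (back-to-back, no overlap) — done with T2.
T3 starts before T5 ends → T5 and T3 overlap.
That's a conflict, so the schedule is not conflict-free.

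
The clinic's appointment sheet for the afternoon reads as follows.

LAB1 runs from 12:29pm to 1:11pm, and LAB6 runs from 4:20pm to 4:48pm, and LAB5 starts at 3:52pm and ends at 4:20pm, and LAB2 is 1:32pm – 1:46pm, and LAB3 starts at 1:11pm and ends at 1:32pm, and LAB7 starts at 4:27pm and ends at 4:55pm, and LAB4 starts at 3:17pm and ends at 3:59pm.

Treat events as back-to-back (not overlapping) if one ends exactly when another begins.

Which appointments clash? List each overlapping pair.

LAB4 & LAB5, LAB6 & LAB7

Sorted by start: LAB1, LAB3, LAB2, LAB4, LAB5, LAB6, LAB7.
LAB3 starts exactly when LAB1 ends (back-to-back, no overlap) — done with LAB1.
LAB2 starts exactly when LAB3 ends (back-to-back, no overlap) — done with LAB3.
LAB4 starts after LAB2 ends — done with LAB2.
LAB5 starts before LAB4 ends → LAB4 and LAB5 overlap.
LAB6 starts after LAB4 ends — done with LAB4.
LAB6 starts exactly when LAB5 ends (back-to-back, no overlap) — done with LAB5.
LAB7 starts before LAB6 ends → LAB6 and LAB7 overlap.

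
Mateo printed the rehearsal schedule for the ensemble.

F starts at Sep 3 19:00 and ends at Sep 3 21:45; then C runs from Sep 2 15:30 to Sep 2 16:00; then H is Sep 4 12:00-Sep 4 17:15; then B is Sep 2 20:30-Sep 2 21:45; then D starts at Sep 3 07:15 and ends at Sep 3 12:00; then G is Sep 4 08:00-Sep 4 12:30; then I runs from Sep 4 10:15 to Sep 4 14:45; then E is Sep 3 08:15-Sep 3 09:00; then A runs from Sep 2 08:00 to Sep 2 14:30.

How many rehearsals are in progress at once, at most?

Sort all start/end points and keep a running count:
Sep 2 08:00 start A → 1
Sep 2 14:30 end A → 0
Sep 2 15:30 start C → 1
Sep 2 16:00 end C → 0
Sep 2 20:30 start B → 1
Sep 2 21:45 end B → 0
Sep 3 07:15 start D → 1
Sep 3 08:15 start E → 2
Sep 3 09:00 end E → 1
Sep 3 12:00 end D → 0
Sep 3 19:00 start F → 1
Sep 3 21:45 end F → 0
Sep 4 08:00 start G → 1
Sep 4 10:15 start I → 2
Sep 4 12:00 start H → 3
Sep 4 12:30 end G → 2
Sep 4 14:45 end I → 1
Sep 4 17:15 end H → 0
Peak is 3, at Sep 4 12:00 (G, H, I).

3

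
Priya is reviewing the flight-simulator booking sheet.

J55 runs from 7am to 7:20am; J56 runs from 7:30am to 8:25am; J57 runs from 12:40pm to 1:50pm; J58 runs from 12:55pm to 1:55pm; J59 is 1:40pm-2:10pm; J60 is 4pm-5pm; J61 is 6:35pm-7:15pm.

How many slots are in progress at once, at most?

Sort all start/end points and keep a running count:
7am start J55 → 1
7:20am end J55 → 0
7:30am start J56 → 1
8:25am end J56 → 0
12:40pm start J57 → 1
12:55pm start J58 → 2
1:40pm start J59 → 3
1:50pm end J57 → 2
1:55pm end J58 → 1
2:10pm end J59 → 0
4pm start J60 → 1
5pm end J60 → 0
6:35pm start J61 → 1
7:15pm end J61 → 0
Peak is 3, at 1:40pm (J57, J58, J59).

3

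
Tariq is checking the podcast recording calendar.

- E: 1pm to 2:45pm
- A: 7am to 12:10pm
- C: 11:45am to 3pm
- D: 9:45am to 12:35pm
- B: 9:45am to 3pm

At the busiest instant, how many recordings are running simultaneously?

4

Sort all start/end points and keep a running count:
7am start A → 1
9:45am start B → 2
9:45am start D → 3
11:45am start C → 4
12:10pm end A → 3
12:35pm end D → 2
1pm start E → 3
2:45pm end E → 2
3pm end B → 1
3pm end C → 0
Peak is 4, at 11:45am (A, B, C, D).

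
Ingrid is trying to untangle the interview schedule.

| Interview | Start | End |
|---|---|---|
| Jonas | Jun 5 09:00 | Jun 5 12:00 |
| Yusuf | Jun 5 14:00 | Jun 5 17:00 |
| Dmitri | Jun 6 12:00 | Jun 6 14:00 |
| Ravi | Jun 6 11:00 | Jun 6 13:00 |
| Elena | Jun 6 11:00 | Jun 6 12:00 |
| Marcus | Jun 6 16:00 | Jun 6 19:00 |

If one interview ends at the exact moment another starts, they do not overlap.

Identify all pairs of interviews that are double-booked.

Sorted by start: Jonas, Yusuf, Ravi, Elena, Dmitri, Marcus.
Yusuf starts after Jonas ends, so Jonas has no further overlaps.
Ravi starts after Yusuf ends, so Yusuf has no further overlaps.
Elena starts before Ravi ends → Ravi and Elena overlap.
Dmitri starts before Ravi ends → Ravi and Dmitri overlap.
Marcus starts after Ravi ends.
Dmitri starts exactly when Elena ends (back-to-back, no overlap), so Elena has no further overlaps.
Marcus starts after Dmitri ends.

Dmitri & Ravi, Elena & Ravi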